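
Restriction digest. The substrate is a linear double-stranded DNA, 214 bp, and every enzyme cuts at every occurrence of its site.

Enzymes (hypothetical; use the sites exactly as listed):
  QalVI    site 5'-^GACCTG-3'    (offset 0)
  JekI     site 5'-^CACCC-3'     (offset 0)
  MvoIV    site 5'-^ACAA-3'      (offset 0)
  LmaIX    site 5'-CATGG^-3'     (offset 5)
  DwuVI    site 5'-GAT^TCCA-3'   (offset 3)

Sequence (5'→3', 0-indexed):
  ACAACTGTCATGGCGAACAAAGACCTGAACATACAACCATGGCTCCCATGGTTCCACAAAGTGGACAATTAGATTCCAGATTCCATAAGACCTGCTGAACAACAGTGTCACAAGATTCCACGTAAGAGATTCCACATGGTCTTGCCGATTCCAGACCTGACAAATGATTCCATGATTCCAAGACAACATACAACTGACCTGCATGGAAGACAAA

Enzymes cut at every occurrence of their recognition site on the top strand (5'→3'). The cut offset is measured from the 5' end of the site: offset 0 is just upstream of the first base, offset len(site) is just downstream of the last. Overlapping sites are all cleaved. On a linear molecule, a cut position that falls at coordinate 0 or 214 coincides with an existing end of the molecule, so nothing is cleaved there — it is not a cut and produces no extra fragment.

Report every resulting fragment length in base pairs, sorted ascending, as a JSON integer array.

[3,3,4,4,5,5,6,6,6,7,7,7,7,8,9,9,9,9,10,10,10,10,11,11,11,13,14]

Per-enzyme occurrences:
  QalVI (GACCTG, off=0): starts [21, 88, 153, 195] → cuts [21, 88, 153, 195]
  JekI (CACCC, off=0): no sites
  MvoIV (ACAA, off=0): starts [0, 16, 32, 55, 64, 98, 109, 159, 182, 189, 209] → cuts [16, 32, 55, 64, 98, 109, 159, 182, 189, 209] (position 0 is a terminus of the linear molecule — no cut)
  LmaIX (CATGG, off=5): starts [8, 37, 46, 134, 201] → cuts [13, 42, 51, 139, 206]
  DwuVI (GATTCCA, off=3): starts [71, 78, 113, 127, 146, 165, 173] → cuts [74, 81, 116, 130, 149, 168, 176]

Pooled cuts: [13, 16, 21, 32, 42, 51, 55, 64, 74, 81, 88, 98, 109, 116, 130, 139, 149, 153, 159, 168, 176, 182, 189, 195, 206, 209]

Fragment lengths:
  [0,13): 13 bp
  [13,16): 3 bp
  [16,21): 5 bp
  [21,32): 11 bp
  [32,42): 10 bp
  [42,51): 9 bp
  [51,55): 4 bp
  [55,64): 9 bp
  [64,74): 10 bp
  [74,81): 7 bp
  [81,88): 7 bp
  [88,98): 10 bp
  [98,109): 11 bp
  [109,116): 7 bp
  [116,130): 14 bp
  [130,139): 9 bp
  [139,149): 10 bp
  [149,153): 4 bp
  [153,159): 6 bp
  [159,168): 9 bp
  [168,176): 8 bp
  [176,182): 6 bp
  [182,189): 7 bp
  [189,195): 6 bp
  [195,206): 11 bp
  [206,209): 3 bp
  [209,214): 5 bp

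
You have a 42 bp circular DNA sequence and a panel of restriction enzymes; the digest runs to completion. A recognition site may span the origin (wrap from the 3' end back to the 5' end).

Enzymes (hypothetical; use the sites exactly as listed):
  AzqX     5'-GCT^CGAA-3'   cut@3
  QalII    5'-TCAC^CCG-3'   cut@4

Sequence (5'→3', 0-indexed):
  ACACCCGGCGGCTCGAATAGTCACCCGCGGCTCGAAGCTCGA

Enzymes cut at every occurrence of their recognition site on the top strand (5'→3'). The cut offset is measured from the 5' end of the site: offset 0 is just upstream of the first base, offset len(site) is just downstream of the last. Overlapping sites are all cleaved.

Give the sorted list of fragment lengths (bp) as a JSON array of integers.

Scan for sites:
  AzqX (GCTCGAA, off=3): starts [10, 29, 36] → cuts [13, 32, 39]
  QalII (TCACCCG, off=4): starts [20] → cuts [24]

Pooled cuts: [13, 24, 32, 39]

Fragments:
  13→24: 11 bp
  24→32: 8 bp
  32→39: 7 bp
  39→13 (wrap): 42-39+13 = 16 bp

[7,8,11,16]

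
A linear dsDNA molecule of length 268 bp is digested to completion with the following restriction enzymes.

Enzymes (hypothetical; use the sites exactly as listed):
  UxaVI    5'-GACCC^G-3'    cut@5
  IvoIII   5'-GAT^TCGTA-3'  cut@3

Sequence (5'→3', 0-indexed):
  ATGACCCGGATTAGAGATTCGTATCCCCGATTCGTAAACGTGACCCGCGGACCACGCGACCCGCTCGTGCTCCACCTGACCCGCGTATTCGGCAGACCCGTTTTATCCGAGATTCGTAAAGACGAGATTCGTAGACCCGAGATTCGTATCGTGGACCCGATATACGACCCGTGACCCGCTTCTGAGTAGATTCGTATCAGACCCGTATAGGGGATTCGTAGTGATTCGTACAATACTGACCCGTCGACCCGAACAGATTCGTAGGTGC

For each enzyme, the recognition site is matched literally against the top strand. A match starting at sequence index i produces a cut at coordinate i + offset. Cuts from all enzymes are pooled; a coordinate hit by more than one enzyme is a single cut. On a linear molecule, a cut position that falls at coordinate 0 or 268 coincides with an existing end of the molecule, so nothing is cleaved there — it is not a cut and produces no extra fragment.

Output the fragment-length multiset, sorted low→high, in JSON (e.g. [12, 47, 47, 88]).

[5,7,7,8,8,10,10,10,11,11,12,13,13,14,14,15,15,15,16,17,17,20]

Per-enzyme occurrences:
  UxaVI (GACCCG, off=5): starts [2, 41, 57, 77, 94, 133, 153, 165, 172, 199, 237, 245] → cuts [7, 46, 62, 82, 99, 138, 158, 170, 177, 204, 242, 250]
  IvoIII (GATTCGTA, off=3): starts [15, 28, 110, 125, 140, 188, 212, 222, 255] → cuts [18, 31, 113, 128, 143, 191, 215, 225, 258]

All cut coordinates (distinct, sorted): [7, 18, 31, 46, 62, 82, 99, 113, 128, 138, 143, 158, 170, 177, 191, 204, 215, 225, 242, 250, 258]

Fragments:
  [0,7): 7 bp
  [7,18): 11 bp
  [18,31): 13 bp
  [31,46): 15 bp
  [46,62): 16 bp
  [62,82): 20 bp
  [82,99): 17 bp
  [99,113): 14 bp
  [113,128): 15 bp
  [128,138): 10 bp
  [138,143): 5 bp
  [143,158): 15 bp
  [158,170): 12 bp
  [170,177): 7 bp
  [177,191): 14 bp
  [191,204): 13 bp
  [204,215): 11 bp
  [215,225): 10 bp
  [225,242): 17 bp
  [242,250): 8 bp
  [250,258): 8 bp
  [258,268): 10 bp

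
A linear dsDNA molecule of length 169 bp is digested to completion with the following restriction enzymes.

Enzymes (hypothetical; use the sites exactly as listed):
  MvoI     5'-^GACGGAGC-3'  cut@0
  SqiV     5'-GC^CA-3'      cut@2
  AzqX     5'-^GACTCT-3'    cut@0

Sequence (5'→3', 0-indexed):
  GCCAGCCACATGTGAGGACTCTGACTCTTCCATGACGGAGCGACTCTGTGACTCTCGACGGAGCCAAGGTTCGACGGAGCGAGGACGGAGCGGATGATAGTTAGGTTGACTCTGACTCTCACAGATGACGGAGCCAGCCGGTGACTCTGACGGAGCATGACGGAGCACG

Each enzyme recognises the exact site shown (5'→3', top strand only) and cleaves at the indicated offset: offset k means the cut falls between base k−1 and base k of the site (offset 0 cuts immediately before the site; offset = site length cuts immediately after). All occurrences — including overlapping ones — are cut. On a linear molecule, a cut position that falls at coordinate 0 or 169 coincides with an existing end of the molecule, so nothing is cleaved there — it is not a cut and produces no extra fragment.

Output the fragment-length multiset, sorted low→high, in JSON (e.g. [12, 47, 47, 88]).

[2,4,6,6,6,7,8,8,8,8,8,8,10,10,11,11,11,13,24]

Site scan:
  MvoI GACGGAGC/0: at [33, 56, 72, 83, 126, 148, 158] ⇒ [33, 56, 72, 83, 126, 148, 158]
  SqiV GCCA/2: at [0, 4, 62, 132] ⇒ [2, 6, 64, 134]
  AzqX GACTCT/0: at [16, 22, 41, 49, 107, 113, 142] ⇒ [16, 22, 41, 49, 107, 113, 142]

Pooled cuts: [2, 6, 16, 22, 33, 41, 49, 56, 64, 72, 83, 107, 113, 126, 134, 142, 148, 158]

Fragments:
  [0,2): 2 bp
  [2,6): 4 bp
  [6,16): 10 bp
  [16,22): 6 bp
  [22,33): 11 bp
  [33,41): 8 bp
  [41,49): 8 bp
  [49,56): 7 bp
  [56,64): 8 bp
  [64,72): 8 bp
  [72,83): 11 bp
  [83,107): 24 bp
  [107,113): 6 bp
  [113,126): 13 bp
  [126,134): 8 bp
  [134,142): 8 bp
  [142,148): 6 bp
  [148,158): 10 bp
  [158,169): 11 bp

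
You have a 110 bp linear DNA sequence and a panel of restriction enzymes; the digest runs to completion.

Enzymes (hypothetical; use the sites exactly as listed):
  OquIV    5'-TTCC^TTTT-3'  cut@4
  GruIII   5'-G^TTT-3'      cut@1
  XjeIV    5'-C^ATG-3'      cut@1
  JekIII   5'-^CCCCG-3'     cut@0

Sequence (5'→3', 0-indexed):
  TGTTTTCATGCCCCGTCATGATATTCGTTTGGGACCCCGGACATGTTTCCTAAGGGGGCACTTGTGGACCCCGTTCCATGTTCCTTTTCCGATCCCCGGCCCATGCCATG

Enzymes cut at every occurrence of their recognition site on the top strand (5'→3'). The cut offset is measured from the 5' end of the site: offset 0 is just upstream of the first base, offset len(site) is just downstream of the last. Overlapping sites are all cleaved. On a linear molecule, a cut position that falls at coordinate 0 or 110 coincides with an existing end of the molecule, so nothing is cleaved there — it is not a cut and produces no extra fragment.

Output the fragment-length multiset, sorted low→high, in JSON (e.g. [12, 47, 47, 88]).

[2,3,3,3,5,5,7,7,7,8,9,9,9,10,23]

Per-enzyme occurrences:
  OquIV TTCCTTTT/4: at [80] ⇒ [84]
  GruIII GTTT/1: at [1, 26, 44] ⇒ [2, 27, 45]
  XjeIV CATG/1: at [6, 16, 41, 76, 101, 106] ⇒ [7, 17, 42, 77, 102, 107]
  JekIII CCCCG/0: at [10, 34, 68, 93] ⇒ [10, 34, 68, 93]

All cut coordinates (distinct, sorted): [2, 7, 10, 17, 27, 34, 42, 45, 68, 77, 84, 93, 102, 107]

Fragments:
  [0,2): 2 bp
  [2,7): 5 bp
  [7,10): 3 bp
  [10,17): 7 bp
  [17,27): 10 bp
  [27,34): 7 bp
  [34,42): 8 bp
  [42,45): 3 bp
  [45,68): 23 bp
  [68,77): 9 bp
  [77,84): 7 bp
  [84,93): 9 bp
  [93,102): 9 bp
  [102,107): 5 bp
  [107,110): 3 bp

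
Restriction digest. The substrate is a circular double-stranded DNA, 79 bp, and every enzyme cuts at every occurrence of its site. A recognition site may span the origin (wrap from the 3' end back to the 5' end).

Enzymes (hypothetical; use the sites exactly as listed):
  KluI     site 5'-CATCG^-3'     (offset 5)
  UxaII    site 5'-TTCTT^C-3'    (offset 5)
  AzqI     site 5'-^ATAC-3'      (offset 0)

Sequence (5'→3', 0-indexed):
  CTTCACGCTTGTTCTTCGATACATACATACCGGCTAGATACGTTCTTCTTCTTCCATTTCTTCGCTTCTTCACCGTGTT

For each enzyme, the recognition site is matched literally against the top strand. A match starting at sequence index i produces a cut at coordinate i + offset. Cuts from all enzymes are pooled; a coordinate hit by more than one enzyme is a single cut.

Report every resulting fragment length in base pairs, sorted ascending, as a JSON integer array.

Per-enzyme occurrences:
  KluI (CATCG, off=5): no sites
  UxaII TTCTTC/5: at [11, 42, 45, 48, 57, 65, 77] ⇒ [3, 16, 47, 50, 53, 62, 70]
  AzqI ATAC/0: at [18, 22, 26, 37] ⇒ [18, 22, 26, 37]

Pooled cuts: [3, 16, 18, 22, 26, 37, 47, 50, 53, 62, 70]

Fragment lengths:
  3→16: 13 bp
  16→18: 2 bp
  18→22: 4 bp
  22→26: 4 bp
  26→37: 11 bp
  37→47: 10 bp
  47→50: 3 bp
  50→53: 3 bp
  53→62: 9 bp
  62→70: 8 bp
  70→3 (wrap): 79-70+3 = 12 bp

[2,3,3,4,4,8,9,10,11,12,13]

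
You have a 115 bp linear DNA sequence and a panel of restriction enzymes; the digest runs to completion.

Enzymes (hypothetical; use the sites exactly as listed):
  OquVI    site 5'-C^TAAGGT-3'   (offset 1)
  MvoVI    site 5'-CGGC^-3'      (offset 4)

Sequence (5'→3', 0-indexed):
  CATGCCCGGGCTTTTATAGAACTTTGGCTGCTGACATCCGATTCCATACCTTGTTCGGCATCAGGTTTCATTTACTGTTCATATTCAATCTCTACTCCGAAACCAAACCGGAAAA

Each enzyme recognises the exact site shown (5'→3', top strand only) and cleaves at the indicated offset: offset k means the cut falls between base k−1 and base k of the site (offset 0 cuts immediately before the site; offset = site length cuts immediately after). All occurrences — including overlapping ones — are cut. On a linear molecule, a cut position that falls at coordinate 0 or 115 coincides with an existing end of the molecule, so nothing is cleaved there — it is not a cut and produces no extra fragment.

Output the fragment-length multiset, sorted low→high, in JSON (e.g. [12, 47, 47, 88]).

Per-enzyme occurrences:
  OquVI (CTAAGGT, off=1): no sites
  MvoVI CGGC/4: at [55] ⇒ [59]

Pooled cuts: [59]

Fragments:
  [0,59): 59 bp
  [59,115): 56 bp

[56,59]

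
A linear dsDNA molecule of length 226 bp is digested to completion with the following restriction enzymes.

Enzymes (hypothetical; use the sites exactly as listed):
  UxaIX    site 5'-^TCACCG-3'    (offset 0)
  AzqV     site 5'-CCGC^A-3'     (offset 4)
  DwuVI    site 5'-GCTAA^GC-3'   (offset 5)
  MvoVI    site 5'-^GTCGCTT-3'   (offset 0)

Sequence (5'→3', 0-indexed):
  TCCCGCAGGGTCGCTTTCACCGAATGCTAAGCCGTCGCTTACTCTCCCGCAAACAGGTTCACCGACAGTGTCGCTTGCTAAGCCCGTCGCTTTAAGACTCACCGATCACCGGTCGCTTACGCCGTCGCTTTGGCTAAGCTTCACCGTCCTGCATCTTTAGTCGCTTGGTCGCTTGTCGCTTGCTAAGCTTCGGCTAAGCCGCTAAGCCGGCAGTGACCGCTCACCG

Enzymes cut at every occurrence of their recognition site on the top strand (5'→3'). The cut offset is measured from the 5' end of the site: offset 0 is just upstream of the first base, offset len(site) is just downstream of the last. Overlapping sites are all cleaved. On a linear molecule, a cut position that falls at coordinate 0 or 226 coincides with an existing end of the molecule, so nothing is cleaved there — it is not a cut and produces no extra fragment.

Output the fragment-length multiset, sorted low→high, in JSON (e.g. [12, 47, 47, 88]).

[3,3,3,4,6,6,6,7,7,7,8,8,8,11,11,12,12,12,13,14,14,15,17,19]

Scan for sites:
  UxaIX (TCACCG, off=0): starts [16, 58, 98, 105, 140, 220] → cuts [16, 58, 98, 105, 140, 220]
  AzqV (CCGCA, off=4): starts [2, 46] → cuts [6, 50]
  DwuVI (GCTAAGC, off=5): starts [25, 76, 132, 181, 192, 200] → cuts [30, 81, 137, 186, 197, 205]
  MvoVI (GTCGCTT, off=0): starts [9, 33, 69, 85, 111, 123, 159, 167, 174] → cuts [9, 33, 69, 85, 111, 123, 159, 167, 174]

Pooled cuts: [6, 9, 16, 30, 33, 50, 58, 69, 81, 85, 98, 105, 111, 123, 137, 140, 159, 167, 174, 186, 197, 205, 220]

Fragment lengths:
  [0,6): 6 bp
  [6,9): 3 bp
  [9,16): 7 bp
  [16,30): 14 bp
  [30,33): 3 bp
  [33,50): 17 bp
  [50,58): 8 bp
  [58,69): 11 bp
  [69,81): 12 bp
  [81,85): 4 bp
  [85,98): 13 bp
  [98,105): 7 bp
  [105,111): 6 bp
  [111,123): 12 bp
  [123,137): 14 bp
  [137,140): 3 bp
  [140,159): 19 bp
  [159,167): 8 bp
  [167,174): 7 bp
  [174,186): 12 bp
  [186,197): 11 bp
  [197,205): 8 bp
  [205,220): 15 bp
  [220,226): 6 bp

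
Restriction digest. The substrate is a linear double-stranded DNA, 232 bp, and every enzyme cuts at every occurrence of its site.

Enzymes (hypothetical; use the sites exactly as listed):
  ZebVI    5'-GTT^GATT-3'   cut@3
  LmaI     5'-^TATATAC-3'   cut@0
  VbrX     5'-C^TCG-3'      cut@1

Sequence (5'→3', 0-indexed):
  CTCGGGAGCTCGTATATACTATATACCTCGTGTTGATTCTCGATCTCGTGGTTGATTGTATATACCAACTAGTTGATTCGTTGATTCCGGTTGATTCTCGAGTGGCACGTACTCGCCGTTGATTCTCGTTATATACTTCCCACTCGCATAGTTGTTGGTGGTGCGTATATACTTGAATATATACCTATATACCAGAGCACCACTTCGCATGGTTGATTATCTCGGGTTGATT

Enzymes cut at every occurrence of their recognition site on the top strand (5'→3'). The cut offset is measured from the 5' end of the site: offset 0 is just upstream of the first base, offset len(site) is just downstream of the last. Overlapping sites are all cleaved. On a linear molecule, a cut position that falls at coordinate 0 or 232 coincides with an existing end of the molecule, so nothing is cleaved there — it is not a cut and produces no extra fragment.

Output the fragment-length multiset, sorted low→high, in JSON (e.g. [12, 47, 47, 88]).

[1,3,4,4,5,5,5,5,6,7,7,7,7,8,8,8,8,8,8,10,12,14,15,16,22,29]

Scan for sites:
  ZebVI GTTGATT/3: at [31, 50, 71, 79, 89, 117, 211, 225] ⇒ [34, 53, 74, 82, 92, 120, 214, 228]
  LmaI TATATAC/0: at [12, 19, 58, 129, 165, 177, 185] ⇒ [12, 19, 58, 129, 165, 177, 185]
  VbrX CTCG/1: at [0, 8, 26, 38, 44, 96, 111, 124, 142, 220] ⇒ [1, 9, 27, 39, 45, 97, 112, 125, 143, 221]

All cut coordinates (distinct, sorted): [1, 9, 12, 19, 27, 34, 39, 45, 53, 58, 74, 82, 92, 97, 112, 120, 125, 129, 143, 165, 177, 185, 214, 221, 228]

Fragments:
  [0,1): 1 bp
  [1,9): 8 bp
  [9,12): 3 bp
  [12,19): 7 bp
  [19,27): 8 bp
  [27,34): 7 bp
  [34,39): 5 bp
  [39,45): 6 bp
  [45,53): 8 bp
  [53,58): 5 bp
  [58,74): 16 bp
  [74,82): 8 bp
  [82,92): 10 bp
  [92,97): 5 bp
  [97,112): 15 bp
  [112,120): 8 bp
  [120,125): 5 bp
  [125,129): 4 bp
  [129,143): 14 bp
  [143,165): 22 bp
  [165,177): 12 bp
  [177,185): 8 bp
  [185,214): 29 bp
  [214,221): 7 bp
  [221,228): 7 bp
  [228,232): 4 bp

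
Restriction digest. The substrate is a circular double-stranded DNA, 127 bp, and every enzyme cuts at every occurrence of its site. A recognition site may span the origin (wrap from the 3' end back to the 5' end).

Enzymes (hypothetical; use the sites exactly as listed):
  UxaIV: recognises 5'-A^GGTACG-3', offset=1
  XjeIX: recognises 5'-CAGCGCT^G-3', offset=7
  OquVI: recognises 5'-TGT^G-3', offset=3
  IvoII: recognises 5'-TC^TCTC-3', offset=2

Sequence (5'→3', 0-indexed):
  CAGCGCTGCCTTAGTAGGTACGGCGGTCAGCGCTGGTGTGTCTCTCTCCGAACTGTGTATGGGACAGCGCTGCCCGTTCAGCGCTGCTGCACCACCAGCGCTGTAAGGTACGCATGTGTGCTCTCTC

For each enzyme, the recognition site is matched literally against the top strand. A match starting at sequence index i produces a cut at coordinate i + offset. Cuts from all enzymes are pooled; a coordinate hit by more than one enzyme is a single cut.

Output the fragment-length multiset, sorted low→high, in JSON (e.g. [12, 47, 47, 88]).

[2,2,3,4,4,5,9,11,11,12,14,15,17,18]

Per-enzyme occurrences:
  UxaIV AGGTACG/1: at [15, 105] ⇒ [16, 106]
  XjeIX CAGCGCTG/7: at [0, 27, 64, 78, 95] ⇒ [7, 34, 71, 85, 102]
  OquVI TGTG/3: at [36, 53, 114, 116] ⇒ [39, 56, 117, 119]
  IvoII TCTCTC/2: at [40, 42, 121] ⇒ [42, 44, 123]

All cut coordinates (distinct, sorted): [7, 16, 34, 39, 42, 44, 56, 71, 85, 102, 106, 117, 119, 123]

Fragment lengths:
  7→16: 9 bp
  16→34: 18 bp
  34→39: 5 bp
  39→42: 3 bp
  42→44: 2 bp
  44→56: 12 bp
  56→71: 15 bp
  71→85: 14 bp
  85→102: 17 bp
  102→106: 4 bp
  106→117: 11 bp
  117→119: 2 bp
  119→123: 4 bp
  123→7 (wrap): 127-123+7 = 11 bp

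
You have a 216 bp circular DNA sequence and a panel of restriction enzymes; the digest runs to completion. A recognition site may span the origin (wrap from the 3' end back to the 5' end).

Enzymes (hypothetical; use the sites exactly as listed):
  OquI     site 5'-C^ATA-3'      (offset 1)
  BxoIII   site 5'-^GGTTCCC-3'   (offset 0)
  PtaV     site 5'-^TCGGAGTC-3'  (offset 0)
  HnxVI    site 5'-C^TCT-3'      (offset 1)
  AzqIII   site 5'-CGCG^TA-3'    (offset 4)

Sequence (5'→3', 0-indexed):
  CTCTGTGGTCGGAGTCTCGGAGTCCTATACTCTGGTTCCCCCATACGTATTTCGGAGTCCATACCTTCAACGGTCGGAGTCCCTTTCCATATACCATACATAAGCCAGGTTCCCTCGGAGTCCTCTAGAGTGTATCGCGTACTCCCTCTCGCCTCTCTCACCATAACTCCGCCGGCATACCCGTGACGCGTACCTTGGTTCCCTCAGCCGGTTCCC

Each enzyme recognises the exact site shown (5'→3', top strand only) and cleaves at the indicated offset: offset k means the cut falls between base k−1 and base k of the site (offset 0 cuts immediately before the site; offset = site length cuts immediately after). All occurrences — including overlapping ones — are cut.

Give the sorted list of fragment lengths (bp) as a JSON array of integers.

[2,3,4,6,7,7,7,7,7,7,8,8,8,9,9,9,9,13,13,14,14,14,15,16]

Site scan:
  OquI CATA/1: at [41, 59, 87, 94, 98, 161, 175] ⇒ [42, 60, 88, 95, 99, 162, 176]
  BxoIII GGTTCCC/0: at [33, 107, 196, 209] ⇒ [33, 107, 196, 209]
  PtaV TCGGAGTC/0: at [8, 16, 51, 73, 114] ⇒ [8, 16, 51, 73, 114]
  HnxVI CTCT/1: at [0, 29, 122, 145, 152, 154] ⇒ [1, 30, 123, 146, 153, 155]
  AzqIII CGCGTA/4: at [135, 186] ⇒ [139, 190]

Pooled cuts: [1, 8, 16, 30, 33, 42, 51, 60, 73, 88, 95, 99, 107, 114, 123, 139, 146, 153, 155, 162, 176, 190, 196, 209]

Fragment lengths:
  1→8: 7 bp
  8→16: 8 bp
  16→30: 14 bp
  30→33: 3 bp
  33→42: 9 bp
  42→51: 9 bp
  51→60: 9 bp
  60→73: 13 bp
  73→88: 15 bp
  88→95: 7 bp
  95→99: 4 bp
  99→107: 8 bp
  107→114: 7 bp
  114→123: 9 bp
  123→139: 16 bp
  139→146: 7 bp
  146→153: 7 bp
  153→155: 2 bp
  155→162: 7 bp
  162→176: 14 bp
  176→190: 14 bp
  190→196: 6 bp
  196→209: 13 bp
  209→1 (wrap): 216-209+1 = 8 bp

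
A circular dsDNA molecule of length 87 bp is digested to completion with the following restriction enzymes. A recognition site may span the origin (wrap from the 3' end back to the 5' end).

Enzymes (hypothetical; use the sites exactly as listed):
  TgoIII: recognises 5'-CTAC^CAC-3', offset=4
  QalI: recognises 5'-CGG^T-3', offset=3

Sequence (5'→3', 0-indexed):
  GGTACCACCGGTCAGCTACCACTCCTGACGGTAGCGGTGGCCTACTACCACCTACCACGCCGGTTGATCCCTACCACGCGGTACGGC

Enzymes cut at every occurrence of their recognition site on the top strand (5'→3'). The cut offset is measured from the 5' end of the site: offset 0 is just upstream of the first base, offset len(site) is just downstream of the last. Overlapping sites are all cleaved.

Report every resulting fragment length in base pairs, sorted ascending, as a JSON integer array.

[6,7,7,8,8,8,9,11,11,12]

Scan for sites:
  TgoIII (CTACCAC, off=4): starts [15, 44, 51, 70] → cuts [19, 48, 55, 74]
  QalI (CGGT, off=3): starts [8, 28, 34, 60, 78, 86] → cuts [2, 11, 31, 37, 63, 81]

All cut coordinates (distinct, sorted): [2, 11, 19, 31, 37, 48, 55, 63, 74, 81]

Fragments:
  2→11: 9 bp
  11→19: 8 bp
  19→31: 12 bp
  31→37: 6 bp
  37→48: 11 bp
  48→55: 7 bp
  55→63: 8 bp
  63→74: 11 bp
  74→81: 7 bp
  81→2 (wrap): 87-81+2 = 8 bp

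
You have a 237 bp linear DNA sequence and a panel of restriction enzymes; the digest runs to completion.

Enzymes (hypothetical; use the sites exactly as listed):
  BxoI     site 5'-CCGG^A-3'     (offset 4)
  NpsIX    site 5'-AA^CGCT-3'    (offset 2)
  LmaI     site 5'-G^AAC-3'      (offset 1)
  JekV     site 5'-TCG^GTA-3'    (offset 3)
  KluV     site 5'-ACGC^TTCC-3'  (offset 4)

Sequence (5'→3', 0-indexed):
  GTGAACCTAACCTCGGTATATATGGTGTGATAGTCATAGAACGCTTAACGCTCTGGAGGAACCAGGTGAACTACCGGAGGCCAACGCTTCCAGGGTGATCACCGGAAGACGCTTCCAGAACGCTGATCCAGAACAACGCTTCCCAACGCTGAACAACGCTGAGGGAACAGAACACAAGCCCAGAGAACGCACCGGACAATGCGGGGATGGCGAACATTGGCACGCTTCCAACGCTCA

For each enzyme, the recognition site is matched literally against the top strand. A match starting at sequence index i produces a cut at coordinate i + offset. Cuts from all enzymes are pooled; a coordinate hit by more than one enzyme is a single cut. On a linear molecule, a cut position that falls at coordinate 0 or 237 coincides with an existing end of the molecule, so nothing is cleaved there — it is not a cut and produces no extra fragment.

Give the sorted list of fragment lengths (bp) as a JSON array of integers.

Scan for sites:
  BxoI (CCGGA, off=4): starts [73, 101, 191] → cuts [77, 105, 195]
  NpsIX (AACGCT, off=2): starts [39, 46, 82, 118, 134, 144, 154, 229] → cuts [41, 48, 84, 120, 136, 146, 156, 231]
  LmaI (GAAC, off=1): starts [2, 38, 58, 67, 117, 130, 150, 164, 169, 184, 211] → cuts [3, 39, 59, 68, 118, 131, 151, 165, 170, 185, 212]
  JekV (TCGGTA, off=3): starts [12] → cuts [15]
  KluV (ACGCTTCC, off=4): starts [83, 108, 135, 221] → cuts [87, 112, 139, 225]

All cut coordinates (distinct, sorted): [3, 15, 39, 41, 48, 59, 68, 77, 84, 87, 105, 112, 118, 120, 131, 136, 139, 146, 151, 156, 165, 170, 185, 195, 212, 225, 231]

Fragments:
  [0,3): 3 bp
  [3,15): 12 bp
  [15,39): 24 bp
  [39,41): 2 bp
  [41,48): 7 bp
  [48,59): 11 bp
  [59,68): 9 bp
  [68,77): 9 bp
  [77,84): 7 bp
  [84,87): 3 bp
  [87,105): 18 bp
  [105,112): 7 bp
  [112,118): 6 bp
  [118,120): 2 bp
  [120,131): 11 bp
  [131,136): 5 bp
  [136,139): 3 bp
  [139,146): 7 bp
  [146,151): 5 bp
  [151,156): 5 bp
  [156,165): 9 bp
  [165,170): 5 bp
  [170,185): 15 bp
  [185,195): 10 bp
  [195,212): 17 bp
  [212,225): 13 bp
  [225,231): 6 bp
  [231,237): 6 bp

[2,2,3,3,3,5,5,5,5,6,6,6,7,7,7,7,9,9,9,10,11,11,12,13,15,17,18,24]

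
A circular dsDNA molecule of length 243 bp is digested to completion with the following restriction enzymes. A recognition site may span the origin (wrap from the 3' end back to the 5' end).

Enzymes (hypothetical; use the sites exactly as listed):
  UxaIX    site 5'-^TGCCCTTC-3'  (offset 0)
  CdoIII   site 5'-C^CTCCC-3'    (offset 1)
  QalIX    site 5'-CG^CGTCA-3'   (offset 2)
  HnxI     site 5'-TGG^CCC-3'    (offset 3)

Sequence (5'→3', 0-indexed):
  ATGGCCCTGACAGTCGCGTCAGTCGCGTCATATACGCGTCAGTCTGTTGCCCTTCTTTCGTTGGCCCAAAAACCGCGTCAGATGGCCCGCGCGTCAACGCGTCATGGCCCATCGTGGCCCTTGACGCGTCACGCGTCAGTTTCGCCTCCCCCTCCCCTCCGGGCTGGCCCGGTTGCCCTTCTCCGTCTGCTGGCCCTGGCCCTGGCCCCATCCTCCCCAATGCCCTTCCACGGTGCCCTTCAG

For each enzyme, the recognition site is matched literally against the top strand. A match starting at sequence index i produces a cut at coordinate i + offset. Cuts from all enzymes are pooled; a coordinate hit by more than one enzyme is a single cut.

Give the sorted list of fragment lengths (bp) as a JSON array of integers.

[6,6,6,6,6,7,7,8,8,8,9,9,10,10,11,11,11,12,12,13,14,16,17,20]

Scan for sites:
  UxaIX TGCCCTTC/0: at [47, 173, 220, 233] ⇒ [47, 173, 220, 233]
  CdoIII CCTCCC/1: at [144, 150, 211] ⇒ [145, 151, 212]
  QalIX CGCGTCA/2: at [14, 23, 34, 73, 89, 97, 124, 131] ⇒ [16, 25, 36, 75, 91, 99, 126, 133]
  HnxI TGGCCC/3: at [1, 61, 82, 104, 114, 164, 190, 196, 202] ⇒ [4, 64, 85, 107, 117, 167, 193, 199, 205]

Pooled cuts: [4, 16, 25, 36, 47, 64, 75, 85, 91, 99, 107, 117, 126, 133, 145, 151, 167, 173, 193, 199, 205, 212, 220, 233]

Fragment lengths:
  4→16: 12 bp
  16→25: 9 bp
  25→36: 11 bp
  36→47: 11 bp
  47→64: 17 bp
  64→75: 11 bp
  75→85: 10 bp
  85→91: 6 bp
  91→99: 8 bp
  99→107: 8 bp
  107→117: 10 bp
  117→126: 9 bp
  126→133: 7 bp
  133→145: 12 bp
  145→151: 6 bp
  151→167: 16 bp
  167→173: 6 bp
  173→193: 20 bp
  193→199: 6 bp
  199→205: 6 bp
  205→212: 7 bp
  212→220: 8 bp
  220→233: 13 bp
  233→4 (wrap): 243-233+4 = 14 bp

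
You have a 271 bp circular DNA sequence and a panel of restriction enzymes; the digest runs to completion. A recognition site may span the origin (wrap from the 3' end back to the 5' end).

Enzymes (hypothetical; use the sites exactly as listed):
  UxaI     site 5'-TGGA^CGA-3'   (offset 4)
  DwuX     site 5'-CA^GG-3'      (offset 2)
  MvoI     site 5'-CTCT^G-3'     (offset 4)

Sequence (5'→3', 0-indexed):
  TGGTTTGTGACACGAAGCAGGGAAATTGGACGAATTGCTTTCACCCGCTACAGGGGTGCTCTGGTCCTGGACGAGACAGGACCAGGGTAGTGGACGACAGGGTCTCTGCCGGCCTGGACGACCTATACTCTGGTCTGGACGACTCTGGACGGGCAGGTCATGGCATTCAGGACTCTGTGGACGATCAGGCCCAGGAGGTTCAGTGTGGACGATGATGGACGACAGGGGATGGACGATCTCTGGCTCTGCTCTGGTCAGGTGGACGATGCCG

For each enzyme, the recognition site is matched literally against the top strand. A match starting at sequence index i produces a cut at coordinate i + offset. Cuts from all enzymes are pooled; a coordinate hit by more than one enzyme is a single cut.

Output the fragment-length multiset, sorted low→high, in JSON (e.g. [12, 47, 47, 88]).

Per-enzyme occurrences:
  UxaI TGGACGA/4: at [26, 67, 90, 114, 135, 177, 205, 215, 229, 259] ⇒ [30, 71, 94, 118, 139, 181, 209, 219, 233, 263]
  DwuX CAGG/2: at [17, 50, 76, 82, 97, 153, 167, 185, 191, 222, 255] ⇒ [19, 52, 78, 84, 99, 155, 169, 187, 193, 224, 257]
  MvoI CTCTG/4: at [58, 103, 127, 142, 172, 237, 243, 248] ⇒ [62, 107, 131, 146, 176, 241, 247, 252]

All cut coordinates (distinct, sorted): [19, 30, 52, 62, 71, 78, 84, 94, 99, 107, 118, 131, 139, 146, 155, 169, 176, 181, 187, 193, 209, 219, 224, 233, 241, 247, 252, 257, 263]

Fragments:
  19→30: 11 bp
  30→52: 22 bp
  52→62: 10 bp
  62→71: 9 bp
  71→78: 7 bp
  78→84: 6 bp
  84→94: 10 bp
  94→99: 5 bp
  99→107: 8 bp
  107→118: 11 bp
  118→131: 13 bp
  131→139: 8 bp
  139→146: 7 bp
  146→155: 9 bp
  155→169: 14 bp
  169→176: 7 bp
  176→181: 5 bp
  181→187: 6 bp
  187→193: 6 bp
  193→209: 16 bp
  209→219: 10 bp
  219→224: 5 bp
  224→233: 9 bp
  233→241: 8 bp
  241→247: 6 bp
  247→252: 5 bp
  252→257: 5 bp
  257→263: 6 bp
  263→19 (wrap): 271-263+19 = 27 bp

[5,5,5,5,5,6,6,6,6,6,7,7,7,8,8,8,9,9,9,10,10,10,11,11,13,14,16,22,27]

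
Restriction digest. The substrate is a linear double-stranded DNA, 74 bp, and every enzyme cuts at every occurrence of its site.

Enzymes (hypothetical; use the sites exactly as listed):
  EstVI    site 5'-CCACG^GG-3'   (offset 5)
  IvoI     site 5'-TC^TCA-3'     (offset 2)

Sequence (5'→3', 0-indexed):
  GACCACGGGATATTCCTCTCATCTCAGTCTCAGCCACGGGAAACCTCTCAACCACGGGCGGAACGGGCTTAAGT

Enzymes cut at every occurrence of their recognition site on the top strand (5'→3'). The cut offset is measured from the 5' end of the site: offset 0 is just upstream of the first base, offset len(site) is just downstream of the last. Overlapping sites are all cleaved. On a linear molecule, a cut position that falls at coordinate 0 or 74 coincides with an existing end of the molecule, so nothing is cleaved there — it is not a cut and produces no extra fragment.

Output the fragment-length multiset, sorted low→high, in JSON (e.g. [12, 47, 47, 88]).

[5,6,7,9,9,9,11,18]

Per-enzyme occurrences:
  EstVI (CCACGGG, off=5): starts [2, 33, 51] → cuts [7, 38, 56]
  IvoI (TCTCA, off=2): starts [16, 21, 27, 45] → cuts [18, 23, 29, 47]

Pooled cuts: [7, 18, 23, 29, 38, 47, 56]

Fragments:
  [0,7): 7 bp
  [7,18): 11 bp
  [18,23): 5 bp
  [23,29): 6 bp
  [29,38): 9 bp
  [38,47): 9 bp
  [47,56): 9 bp
  [56,74): 18 bp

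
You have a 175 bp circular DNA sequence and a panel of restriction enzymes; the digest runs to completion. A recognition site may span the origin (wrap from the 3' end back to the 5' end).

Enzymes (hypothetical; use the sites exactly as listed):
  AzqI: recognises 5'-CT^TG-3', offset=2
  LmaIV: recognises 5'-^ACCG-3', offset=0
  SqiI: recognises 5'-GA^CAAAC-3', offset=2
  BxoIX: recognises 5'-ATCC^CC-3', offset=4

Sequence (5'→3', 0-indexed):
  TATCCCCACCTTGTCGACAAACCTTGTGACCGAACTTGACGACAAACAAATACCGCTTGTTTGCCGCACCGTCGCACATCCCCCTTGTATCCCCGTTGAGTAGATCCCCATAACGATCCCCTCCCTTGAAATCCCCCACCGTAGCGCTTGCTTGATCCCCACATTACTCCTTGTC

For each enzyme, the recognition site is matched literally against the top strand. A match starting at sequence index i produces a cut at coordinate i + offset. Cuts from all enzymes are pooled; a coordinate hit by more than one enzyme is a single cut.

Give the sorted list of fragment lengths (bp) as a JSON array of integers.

[3,4,4,4,6,6,6,6,6,7,7,7,8,8,9,9,10,11,12,13,14,15]

Scan for sites:
  AzqI (CTTG, off=2): starts [9, 22, 34, 55, 83, 124, 146, 150, 169] → cuts [11, 24, 36, 57, 85, 126, 148, 152, 171]
  LmaIV (ACCG, off=0): starts [28, 51, 67, 137] → cuts [28, 51, 67, 137]
  SqiI (GACAAAC, off=2): starts [15, 40] → cuts [17, 42]
  BxoIX (ATCCCC, off=4): starts [1, 77, 88, 103, 115, 130, 154] → cuts [5, 81, 92, 107, 119, 134, 158]

Pooled cuts: [5, 11, 17, 24, 28, 36, 42, 51, 57, 67, 81, 85, 92, 107, 119, 126, 134, 137, 148, 152, 158, 171]

Fragments:
  5→11: 6 bp
  11→17: 6 bp
  17→24: 7 bp
  24→28: 4 bp
  28→36: 8 bp
  36→42: 6 bp
  42→51: 9 bp
  51→57: 6 bp
  57→67: 10 bp
  67→81: 14 bp
  81→85: 4 bp
  85→92: 7 bp
  92→107: 15 bp
  107→119: 12 bp
  119→126: 7 bp
  126→134: 8 bp
  134→137: 3 bp
  137→148: 11 bp
  148→152: 4 bp
  152→158: 6 bp
  158→171: 13 bp
  171→5 (wrap): 175-171+5 = 9 bp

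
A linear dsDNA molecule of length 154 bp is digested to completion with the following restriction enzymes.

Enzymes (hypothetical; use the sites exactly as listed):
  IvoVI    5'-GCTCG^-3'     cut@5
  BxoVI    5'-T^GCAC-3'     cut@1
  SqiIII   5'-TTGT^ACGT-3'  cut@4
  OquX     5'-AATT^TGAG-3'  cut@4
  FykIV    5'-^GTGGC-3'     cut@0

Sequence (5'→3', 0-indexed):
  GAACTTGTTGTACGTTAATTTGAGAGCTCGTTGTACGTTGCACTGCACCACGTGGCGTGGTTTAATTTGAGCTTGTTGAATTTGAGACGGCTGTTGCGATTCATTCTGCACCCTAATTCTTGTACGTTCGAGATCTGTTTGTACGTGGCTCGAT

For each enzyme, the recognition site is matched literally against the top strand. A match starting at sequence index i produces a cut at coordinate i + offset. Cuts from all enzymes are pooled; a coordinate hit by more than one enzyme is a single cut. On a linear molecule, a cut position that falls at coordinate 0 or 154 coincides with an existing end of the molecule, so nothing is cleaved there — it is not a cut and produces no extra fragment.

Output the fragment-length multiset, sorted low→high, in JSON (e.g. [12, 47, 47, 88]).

[2,2,4,5,5,7,8,9,10,11,15,16,16,19,25]

Scan for sites:
  IvoVI (GCTCG, off=5): starts [25, 147] → cuts [30, 152]
  BxoVI (TGCAC, off=1): starts [38, 43, 106] → cuts [39, 44, 107]
  SqiIII (TTGTACGT, off=4): starts [7, 30, 119, 138] → cuts [11, 34, 123, 142]
  OquX (AATTTGAG, off=4): starts [16, 63, 78] → cuts [20, 67, 82]
  FykIV (GTGGC, off=0): starts [51, 144] → cuts [51, 144]

All cut coordinates (distinct, sorted): [11, 20, 30, 34, 39, 44, 51, 67, 82, 107, 123, 142, 144, 152]

Fragment lengths:
  [0,11): 11 bp
  [11,20): 9 bp
  [20,30): 10 bp
  [30,34): 4 bp
  [34,39): 5 bp
  [39,44): 5 bp
  [44,51): 7 bp
  [51,67): 16 bp
  [67,82): 15 bp
  [82,107): 25 bp
  [107,123): 16 bp
  [123,142): 19 bp
  [142,144): 2 bp
  [144,152): 8 bp
  [152,154): 2 bp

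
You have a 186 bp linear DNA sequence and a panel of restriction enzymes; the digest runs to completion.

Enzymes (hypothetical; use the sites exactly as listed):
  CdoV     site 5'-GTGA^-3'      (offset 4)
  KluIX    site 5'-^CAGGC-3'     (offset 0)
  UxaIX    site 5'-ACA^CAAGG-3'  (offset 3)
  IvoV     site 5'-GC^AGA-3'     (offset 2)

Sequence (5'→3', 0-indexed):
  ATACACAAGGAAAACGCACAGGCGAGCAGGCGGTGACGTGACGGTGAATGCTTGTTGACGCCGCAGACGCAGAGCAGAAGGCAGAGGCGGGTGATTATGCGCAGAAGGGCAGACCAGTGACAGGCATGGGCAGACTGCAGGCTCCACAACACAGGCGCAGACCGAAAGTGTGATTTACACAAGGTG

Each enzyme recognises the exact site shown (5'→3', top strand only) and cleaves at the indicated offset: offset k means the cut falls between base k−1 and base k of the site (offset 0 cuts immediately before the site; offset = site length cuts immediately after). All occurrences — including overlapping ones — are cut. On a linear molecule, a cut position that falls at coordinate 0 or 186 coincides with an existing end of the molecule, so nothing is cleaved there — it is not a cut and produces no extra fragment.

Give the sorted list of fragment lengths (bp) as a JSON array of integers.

[5,5,5,6,6,6,6,7,7,7,8,8,8,10,10,11,12,13,14,15,17]

Site scan:
  CdoV GTGA/4: at [32, 37, 43, 90, 116, 169] ⇒ [36, 41, 47, 94, 120, 173]
  KluIX CAGGC/0: at [18, 26, 120, 137, 151] ⇒ [18, 26, 120, 137, 151]
  UxaIX ACACAAGG/3: at [2, 176] ⇒ [5, 179]
  IvoV GCAGA/2: at [62, 68, 73, 80, 100, 108, 129, 156] ⇒ [64, 70, 75, 82, 102, 110, 131, 158]

Pooled cuts: [5, 18, 26, 36, 41, 47, 64, 70, 75, 82, 94, 102, 110, 120, 131, 137, 151, 158, 173, 179]

Fragment lengths:
  [0,5): 5 bp
  [5,18): 13 bp
  [18,26): 8 bp
  [26,36): 10 bp
  [36,41): 5 bp
  [41,47): 6 bp
  [47,64): 17 bp
  [64,70): 6 bp
  [70,75): 5 bp
  [75,82): 7 bp
  [82,94): 12 bp
  [94,102): 8 bp
  [102,110): 8 bp
  [110,120): 10 bp
  [120,131): 11 bp
  [131,137): 6 bp
  [137,151): 14 bp
  [151,158): 7 bp
  [158,173): 15 bp
  [173,179): 6 bp
  [179,186): 7 bp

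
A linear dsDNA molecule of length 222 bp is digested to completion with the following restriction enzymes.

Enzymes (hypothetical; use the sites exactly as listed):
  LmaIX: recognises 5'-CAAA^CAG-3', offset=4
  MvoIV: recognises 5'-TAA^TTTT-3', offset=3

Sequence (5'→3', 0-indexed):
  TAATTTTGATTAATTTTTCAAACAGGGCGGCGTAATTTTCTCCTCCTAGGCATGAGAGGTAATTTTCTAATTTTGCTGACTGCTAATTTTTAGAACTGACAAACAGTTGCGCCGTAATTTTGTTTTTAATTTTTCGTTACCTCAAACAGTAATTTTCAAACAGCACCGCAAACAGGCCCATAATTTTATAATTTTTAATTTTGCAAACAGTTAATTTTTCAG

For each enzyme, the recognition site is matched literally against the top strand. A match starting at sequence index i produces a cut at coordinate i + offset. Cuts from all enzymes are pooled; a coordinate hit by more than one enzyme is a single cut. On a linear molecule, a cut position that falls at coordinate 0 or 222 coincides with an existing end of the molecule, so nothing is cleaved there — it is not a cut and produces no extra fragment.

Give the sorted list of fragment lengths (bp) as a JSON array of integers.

[3,6,7,7,8,8,8,8,9,9,10,11,12,12,13,14,16,17,17,27]

Site scan:
  LmaIX (CAAACAG, off=4): starts [18, 99, 142, 156, 168, 203] → cuts [22, 103, 146, 160, 172, 207]
  MvoIV (TAATTTT, off=3): starts [0, 10, 32, 59, 67, 83, 114, 126, 149, 180, 188, 195, 211] → cuts [3, 13, 35, 62, 70, 86, 117, 129, 152, 183, 191, 198, 214]

All cut coordinates (distinct, sorted): [3, 13, 22, 35, 62, 70, 86, 103, 117, 129, 146, 152, 160, 172, 183, 191, 198, 207, 214]

Fragment lengths:
  [0,3): 3 bp
  [3,13): 10 bp
  [13,22): 9 bp
  [22,35): 13 bp
  [35,62): 27 bp
  [62,70): 8 bp
  [70,86): 16 bp
  [86,103): 17 bp
  [103,117): 14 bp
  [117,129): 12 bp
  [129,146): 17 bp
  [146,152): 6 bp
  [152,160): 8 bp
  [160,172): 12 bp
  [172,183): 11 bp
  [183,191): 8 bp
  [191,198): 7 bp
  [198,207): 9 bp
  [207,214): 7 bp
  [214,222): 8 bp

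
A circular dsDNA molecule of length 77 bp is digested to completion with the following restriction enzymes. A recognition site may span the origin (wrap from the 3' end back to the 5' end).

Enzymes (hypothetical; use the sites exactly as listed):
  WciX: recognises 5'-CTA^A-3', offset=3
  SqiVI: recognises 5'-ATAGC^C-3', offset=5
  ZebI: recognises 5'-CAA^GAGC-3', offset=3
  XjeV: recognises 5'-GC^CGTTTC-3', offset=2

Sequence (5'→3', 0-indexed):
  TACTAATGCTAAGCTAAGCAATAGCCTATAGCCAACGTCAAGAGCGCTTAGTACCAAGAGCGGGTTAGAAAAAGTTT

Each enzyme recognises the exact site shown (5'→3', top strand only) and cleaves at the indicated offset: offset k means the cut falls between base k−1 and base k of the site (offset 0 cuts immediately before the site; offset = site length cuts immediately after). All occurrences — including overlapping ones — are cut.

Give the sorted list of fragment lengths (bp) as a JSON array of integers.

[5,6,7,9,9,16,25]

Scan for sites:
  WciX CTAA/3: at [2, 8, 13] ⇒ [5, 11, 16]
  SqiVI ATAGCC/5: at [20, 27] ⇒ [25, 32]
  ZebI CAAGAGC/3: at [38, 54] ⇒ [41, 57]
  XjeV (GCCGTTTC, off=2): no sites

Pooled cuts: [5, 11, 16, 25, 32, 41, 57]

Fragments:
  5→11: 6 bp
  11→16: 5 bp
  16→25: 9 bp
  25→32: 7 bp
  32→41: 9 bp
  41→57: 16 bp
  57→5 (wrap): 77-57+5 = 25 bp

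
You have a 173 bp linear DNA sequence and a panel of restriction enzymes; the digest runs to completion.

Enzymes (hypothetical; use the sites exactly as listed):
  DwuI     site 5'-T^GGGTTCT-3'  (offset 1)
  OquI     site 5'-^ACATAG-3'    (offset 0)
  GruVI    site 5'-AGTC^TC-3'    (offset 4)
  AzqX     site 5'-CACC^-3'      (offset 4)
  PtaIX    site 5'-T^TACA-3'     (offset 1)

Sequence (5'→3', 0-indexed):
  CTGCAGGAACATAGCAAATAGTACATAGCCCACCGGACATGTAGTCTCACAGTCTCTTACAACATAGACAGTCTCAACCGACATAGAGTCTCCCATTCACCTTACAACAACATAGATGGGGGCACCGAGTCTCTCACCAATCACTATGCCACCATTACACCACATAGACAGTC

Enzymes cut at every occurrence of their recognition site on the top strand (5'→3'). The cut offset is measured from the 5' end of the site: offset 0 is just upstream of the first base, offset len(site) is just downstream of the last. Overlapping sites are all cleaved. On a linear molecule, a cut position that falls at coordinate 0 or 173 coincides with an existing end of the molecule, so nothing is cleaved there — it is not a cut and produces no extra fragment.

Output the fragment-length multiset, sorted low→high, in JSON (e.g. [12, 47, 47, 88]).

[1,2,3,4,5,6,7,7,7,8,8,10,11,12,12,12,12,14,15,17]

Per-enzyme occurrences:
  DwuI (TGGGTTCT, off=1): no sites
  OquI ACATAG/0: at [8, 22, 61, 80, 109, 161] ⇒ [8, 22, 61, 80, 109, 161]
  GruVI AGTCTC/4: at [42, 50, 69, 86, 127] ⇒ [46, 54, 73, 90, 131]
  AzqX CACC/4: at [30, 97, 122, 134, 149, 157] ⇒ [34, 101, 126, 138, 153, 161]
  PtaIX TTACA/1: at [56, 101, 154] ⇒ [57, 102, 155]

All cut coordinates (distinct, sorted): [8, 22, 34, 46, 54, 57, 61, 73, 80, 90, 101, 102, 109, 126, 131, 138, 153, 155, 161]

Fragments:
  [0,8): 8 bp
  [8,22): 14 bp
  [22,34): 12 bp
  [34,46): 12 bp
  [46,54): 8 bp
  [54,57): 3 bp
  [57,61): 4 bp
  [61,73): 12 bp
  [73,80): 7 bp
  [80,90): 10 bp
  [90,101): 11 bp
  [101,102): 1 bp
  [102,109): 7 bp
  [109,126): 17 bp
  [126,131): 5 bp
  [131,138): 7 bp
  [138,153): 15 bp
  [153,155): 2 bp
  [155,161): 6 bp
  [161,173): 12 bp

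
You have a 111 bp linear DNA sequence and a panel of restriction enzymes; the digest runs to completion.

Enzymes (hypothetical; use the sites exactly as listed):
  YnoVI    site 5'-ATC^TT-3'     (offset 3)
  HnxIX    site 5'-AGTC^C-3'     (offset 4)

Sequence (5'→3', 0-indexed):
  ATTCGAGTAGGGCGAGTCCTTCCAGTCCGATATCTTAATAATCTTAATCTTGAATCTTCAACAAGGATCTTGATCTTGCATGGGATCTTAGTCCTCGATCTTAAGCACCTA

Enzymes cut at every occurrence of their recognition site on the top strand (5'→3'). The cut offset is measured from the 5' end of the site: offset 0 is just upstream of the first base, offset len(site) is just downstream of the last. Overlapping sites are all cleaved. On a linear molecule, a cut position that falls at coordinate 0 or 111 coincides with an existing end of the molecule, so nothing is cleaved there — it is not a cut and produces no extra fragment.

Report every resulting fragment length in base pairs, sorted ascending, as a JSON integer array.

[6,6,6,7,7,7,9,9,11,12,13,18]

Scan for sites:
  YnoVI ATCTT/3: at [31, 40, 46, 53, 66, 72, 84, 97] ⇒ [34, 43, 49, 56, 69, 75, 87, 100]
  HnxIX AGTCC/4: at [14, 23, 89] ⇒ [18, 27, 93]

All cut coordinates (distinct, sorted): [18, 27, 34, 43, 49, 56, 69, 75, 87, 93, 100]

Fragment lengths:
  [0,18): 18 bp
  [18,27): 9 bp
  [27,34): 7 bp
  [34,43): 9 bp
  [43,49): 6 bp
  [49,56): 7 bp
  [56,69): 13 bp
  [69,75): 6 bp
  [75,87): 12 bp
  [87,93): 6 bp
  [93,100): 7 bp
  [100,111): 11 bp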